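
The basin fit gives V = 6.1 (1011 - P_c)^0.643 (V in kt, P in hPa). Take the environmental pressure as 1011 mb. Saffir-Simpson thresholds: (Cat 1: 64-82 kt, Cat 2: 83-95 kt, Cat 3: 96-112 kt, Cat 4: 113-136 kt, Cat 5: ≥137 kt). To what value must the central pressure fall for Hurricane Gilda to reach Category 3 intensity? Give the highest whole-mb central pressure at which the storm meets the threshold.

938 mb

Category 3 begins at V = 96 kt.
Required ΔP = (96/6.1)^(1/0.643) = 15.738^1.555 ≈ 72.69 mb.
P_c ≤ 1011 − 72.69 = 938.31, so the highest integer P_c is 938 mb.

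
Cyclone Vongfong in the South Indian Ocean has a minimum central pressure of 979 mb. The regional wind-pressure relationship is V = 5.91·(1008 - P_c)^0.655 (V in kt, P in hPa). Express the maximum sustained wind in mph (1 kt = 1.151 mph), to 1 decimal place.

ΔP = 1008 − 979 = 29 mb.
V ≈ 5.91 × 29^0.655 = 5.91 × 9.076 ≈ 53.636 kt.
53.636 × 1.151 ≈ 61.74 mph → 61.7 mph.

61.7 mph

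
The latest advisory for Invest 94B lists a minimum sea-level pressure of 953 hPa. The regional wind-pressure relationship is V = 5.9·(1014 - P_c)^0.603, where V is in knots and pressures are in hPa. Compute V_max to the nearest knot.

70 kt

ΔP = 1014 − 953 = 61 hPa.
61^0.603 ≈ 11.928.
V ≈ 5.9 × 11.928 ≈ 70.4 kt.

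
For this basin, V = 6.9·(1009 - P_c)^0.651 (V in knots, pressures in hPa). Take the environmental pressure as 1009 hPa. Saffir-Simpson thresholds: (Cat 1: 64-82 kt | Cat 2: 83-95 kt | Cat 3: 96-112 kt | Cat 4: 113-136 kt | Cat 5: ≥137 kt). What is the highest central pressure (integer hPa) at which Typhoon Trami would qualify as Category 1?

978 hPa

Category 1 begins at V = 64 kt.
Required ΔP = (64/6.9)^(1/0.651) = 9.275^1.536 ≈ 30.61 hPa.
P_c ≤ 1009 − 30.61 = 978.39, so the highest integer P_c is 978 hPa.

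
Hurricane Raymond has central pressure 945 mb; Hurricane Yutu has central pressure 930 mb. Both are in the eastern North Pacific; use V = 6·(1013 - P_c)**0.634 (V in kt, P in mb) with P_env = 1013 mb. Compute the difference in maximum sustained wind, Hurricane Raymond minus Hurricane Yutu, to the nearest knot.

Hurricane Raymond: ΔP = 68; V ≈ 6 × 68^0.634 ≈ 87.09 kt.
Hurricane Yutu: ΔP = 83; V ≈ 6 × 83^0.634 ≈ 98.82 kt.
Difference ≈ 87.09 − 98.82 = -11.73 → -12 kt.

-12 kt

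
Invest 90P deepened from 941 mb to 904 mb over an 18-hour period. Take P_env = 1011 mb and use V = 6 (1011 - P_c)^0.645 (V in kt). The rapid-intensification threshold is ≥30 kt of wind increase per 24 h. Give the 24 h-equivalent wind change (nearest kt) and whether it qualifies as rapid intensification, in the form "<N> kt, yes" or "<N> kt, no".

39 kt, yes

V₁: ΔP = 70, V ≈ 6 × 70^0.645 ≈ 92.95 kt.
V₂: ΔP = 107, V ≈ 6 × 107^0.645 ≈ 122.21 kt.
ΔV over 18 h = 29.26 kt → 24 h equivalent = 29.26 × 24/18 ≈ 39.01 kt.
39 kt ≥ 30 kt ⇒ rapid intensification.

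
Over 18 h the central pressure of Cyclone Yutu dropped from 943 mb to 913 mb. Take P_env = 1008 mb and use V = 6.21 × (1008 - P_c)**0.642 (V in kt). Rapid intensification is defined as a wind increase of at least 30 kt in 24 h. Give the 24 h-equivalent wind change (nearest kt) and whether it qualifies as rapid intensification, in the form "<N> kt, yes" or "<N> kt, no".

V₁: ΔP = 65, V ≈ 6.21 × 65^0.642 ≈ 90.57 kt.
V₂: ΔP = 95, V ≈ 6.21 × 95^0.642 ≈ 115.56 kt.
ΔV over 18 h = 24.99 kt → 24 h equivalent = 24.99 × 24/18 ≈ 33.32 kt.
33 kt ≥ 30 kt ⇒ rapid intensification.

33 kt, yes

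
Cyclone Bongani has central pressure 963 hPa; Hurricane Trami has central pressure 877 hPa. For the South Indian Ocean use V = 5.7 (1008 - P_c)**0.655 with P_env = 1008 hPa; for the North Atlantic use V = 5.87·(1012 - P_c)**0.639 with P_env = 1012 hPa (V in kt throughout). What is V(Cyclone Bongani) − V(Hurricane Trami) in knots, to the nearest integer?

-66 kt

Cyclone Bongani: ΔP = 45; V ≈ 5.7 × 45^0.655 ≈ 68.98 kt.
Hurricane Trami: ΔP = 135; V ≈ 5.87 × 135^0.639 ≈ 134.87 kt.
Difference ≈ 68.98 − 134.87 = -65.89 → -66 kt.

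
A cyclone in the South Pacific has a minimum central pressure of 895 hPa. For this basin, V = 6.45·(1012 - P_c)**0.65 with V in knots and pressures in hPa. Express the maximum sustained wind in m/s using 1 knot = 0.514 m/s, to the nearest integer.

ΔP = 1012 − 895 = 117 hPa.
V ≈ 6.45 × 117^0.65 = 6.45 × 22.096 ≈ 142.522 kt.
142.522 × 0.514 ≈ 73.26 m/s → 73 m/s.

73 m/s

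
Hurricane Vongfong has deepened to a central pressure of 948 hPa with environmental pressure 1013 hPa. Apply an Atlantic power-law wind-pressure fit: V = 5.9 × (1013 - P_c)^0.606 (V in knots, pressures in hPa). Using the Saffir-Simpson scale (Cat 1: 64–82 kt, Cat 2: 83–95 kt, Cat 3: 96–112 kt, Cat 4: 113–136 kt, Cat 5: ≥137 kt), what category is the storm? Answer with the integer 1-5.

ΔP = 1013 − 948 = 65 hPa.
V ≈ 5.9 × 65^0.606 = 5.9 × 12.55 ≈ 74 kt.
74 kt falls in the Category 1 band.

1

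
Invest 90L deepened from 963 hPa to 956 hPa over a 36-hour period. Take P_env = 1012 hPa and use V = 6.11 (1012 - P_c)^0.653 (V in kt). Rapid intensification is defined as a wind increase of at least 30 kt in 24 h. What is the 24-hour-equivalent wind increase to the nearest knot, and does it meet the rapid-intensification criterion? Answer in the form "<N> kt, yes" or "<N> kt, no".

V₁: ΔP = 49, V ≈ 6.11 × 49^0.653 ≈ 77.58 kt.
V₂: ΔP = 56, V ≈ 6.11 × 56^0.653 ≈ 84.65 kt.
ΔV over 36 h = 7.07 kt → 24 h equivalent = 7.07 × 24/36 ≈ 4.71 kt.
5 kt < 30 kt ⇒ not rapid intensification.

5 kt, no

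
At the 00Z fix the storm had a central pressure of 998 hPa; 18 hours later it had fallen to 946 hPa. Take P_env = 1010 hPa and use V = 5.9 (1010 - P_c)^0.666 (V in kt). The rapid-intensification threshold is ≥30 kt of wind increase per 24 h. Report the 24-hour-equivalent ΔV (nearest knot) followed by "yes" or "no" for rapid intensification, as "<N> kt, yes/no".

84 kt, yes

V₁: ΔP = 12, V ≈ 5.9 × 12^0.666 ≈ 30.87 kt.
V₂: ΔP = 64, V ≈ 5.9 × 64^0.666 ≈ 94.14 kt.
ΔV over 18 h = 63.27 kt → 24 h equivalent = 63.27 × 24/18 ≈ 84.36 kt.
84 kt ≥ 30 kt ⇒ rapid intensification.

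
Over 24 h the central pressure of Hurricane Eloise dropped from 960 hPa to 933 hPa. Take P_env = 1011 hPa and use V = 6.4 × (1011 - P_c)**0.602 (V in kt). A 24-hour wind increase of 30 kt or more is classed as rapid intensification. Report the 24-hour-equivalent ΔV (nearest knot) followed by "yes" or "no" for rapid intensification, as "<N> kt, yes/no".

V₁: ΔP = 51, V ≈ 6.4 × 51^0.602 ≈ 68.26 kt.
V₂: ΔP = 78, V ≈ 6.4 × 78^0.602 ≈ 88.15 kt.
ΔV over 24 h = 19.89 kt → 24 h equivalent = 19.89 × 24/24 ≈ 19.89 kt.
20 kt < 30 kt ⇒ not rapid intensification.

20 kt, no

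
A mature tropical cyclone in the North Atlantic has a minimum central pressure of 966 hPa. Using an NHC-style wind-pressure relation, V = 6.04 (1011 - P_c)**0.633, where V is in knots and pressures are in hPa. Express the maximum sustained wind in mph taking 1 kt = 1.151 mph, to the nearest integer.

77 mph

ΔP = 1011 − 966 = 45 hPa.
V ≈ 6.04 × 45^0.633 = 6.04 × 11.130 ≈ 67.223 kt.
67.223 × 1.151 ≈ 77.37 mph → 77 mph.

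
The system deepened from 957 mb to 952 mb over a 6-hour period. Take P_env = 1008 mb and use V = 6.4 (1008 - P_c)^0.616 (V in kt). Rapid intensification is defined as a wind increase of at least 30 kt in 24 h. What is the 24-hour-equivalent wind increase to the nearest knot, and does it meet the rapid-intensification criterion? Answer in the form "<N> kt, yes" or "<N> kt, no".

17 kt, no

V₁: ΔP = 51, V ≈ 6.4 × 51^0.616 ≈ 72.12 kt.
V₂: ΔP = 56, V ≈ 6.4 × 56^0.616 ≈ 76.39 kt.
ΔV over 6 h = 4.27 kt → 24 h equivalent = 4.27 × 24/6 ≈ 17.08 kt.
17 kt < 30 kt ⇒ not rapid intensification.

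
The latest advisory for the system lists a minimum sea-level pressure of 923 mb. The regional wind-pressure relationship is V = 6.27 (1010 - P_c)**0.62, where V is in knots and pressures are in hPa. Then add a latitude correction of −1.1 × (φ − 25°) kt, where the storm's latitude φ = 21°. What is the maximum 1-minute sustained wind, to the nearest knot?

104 kt

ΔP = 1010 − 923 = 87 mb.
87^0.62 ≈ 15.940.
V ≈ 6.27 × 15.940 ≈ 99.9 kt.
Latitude correction: −1.1 × (21 − 25) = 4.4 kt.
Corrected V ≈ 104.3 kt → 104 kt.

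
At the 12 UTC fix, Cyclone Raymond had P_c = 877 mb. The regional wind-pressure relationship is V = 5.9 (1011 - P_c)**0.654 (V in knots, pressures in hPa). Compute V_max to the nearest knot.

ΔP = 1011 − 877 = 134 mb.
134^0.654 ≈ 24.611.
V ≈ 5.9 × 24.611 ≈ 145.2 kt.

145 kt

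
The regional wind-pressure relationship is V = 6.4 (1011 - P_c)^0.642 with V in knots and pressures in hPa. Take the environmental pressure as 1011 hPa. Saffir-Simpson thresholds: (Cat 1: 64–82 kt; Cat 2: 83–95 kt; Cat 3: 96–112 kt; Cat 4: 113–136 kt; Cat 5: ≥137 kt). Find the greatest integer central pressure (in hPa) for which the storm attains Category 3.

Category 3 begins at V = 96 kt.
Required ΔP = (96/6.4)^(1/0.642) = 15.000^1.558 ≈ 67.91 hPa.
P_c ≤ 1011 − 67.91 = 943.09, so the highest integer P_c is 943 hPa.

943 hPa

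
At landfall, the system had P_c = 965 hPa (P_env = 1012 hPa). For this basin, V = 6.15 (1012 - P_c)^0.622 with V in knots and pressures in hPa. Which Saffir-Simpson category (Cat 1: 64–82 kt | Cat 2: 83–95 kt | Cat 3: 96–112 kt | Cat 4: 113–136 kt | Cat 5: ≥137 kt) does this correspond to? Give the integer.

ΔP = 1012 − 965 = 47 hPa.
V ≈ 6.15 × 47^0.622 = 6.15 × 10.97 ≈ 67 kt.
67 kt falls in the Category 1 band.

1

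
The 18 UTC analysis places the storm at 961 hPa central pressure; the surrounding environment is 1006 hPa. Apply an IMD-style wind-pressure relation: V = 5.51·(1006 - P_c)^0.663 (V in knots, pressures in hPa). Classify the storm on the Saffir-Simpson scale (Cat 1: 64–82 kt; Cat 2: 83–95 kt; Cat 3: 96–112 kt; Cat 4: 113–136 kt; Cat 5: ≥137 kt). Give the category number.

1

ΔP = 1006 − 961 = 45 hPa.
V ≈ 5.51 × 45^0.663 = 5.51 × 12.48 ≈ 69 kt.
69 kt falls in the Category 1 band.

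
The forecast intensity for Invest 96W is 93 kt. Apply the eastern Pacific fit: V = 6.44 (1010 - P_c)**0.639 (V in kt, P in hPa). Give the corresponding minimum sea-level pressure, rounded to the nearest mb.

ΔP = (V / 6.44)^(1/0.639) = (93/6.44)^1.565.
93/6.44 = 14.441; 14.441^1.565 ≈ 65.27 mb.
P_c = 1010 − 65.27 = 944.73 ≈ 945 mb.

945 mb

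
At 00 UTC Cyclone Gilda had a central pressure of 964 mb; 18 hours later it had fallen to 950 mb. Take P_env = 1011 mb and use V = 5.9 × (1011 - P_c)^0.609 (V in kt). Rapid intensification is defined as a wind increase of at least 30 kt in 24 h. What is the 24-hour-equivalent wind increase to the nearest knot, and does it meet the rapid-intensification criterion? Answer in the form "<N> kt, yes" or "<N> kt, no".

14 kt, no

V₁: ΔP = 47, V ≈ 5.9 × 47^0.609 ≈ 61.54 kt.
V₂: ΔP = 61, V ≈ 5.9 × 61^0.609 ≈ 72.13 kt.
ΔV over 18 h = 10.59 kt → 24 h equivalent = 10.59 × 24/18 ≈ 14.12 kt.
14 kt < 30 kt ⇒ not rapid intensification.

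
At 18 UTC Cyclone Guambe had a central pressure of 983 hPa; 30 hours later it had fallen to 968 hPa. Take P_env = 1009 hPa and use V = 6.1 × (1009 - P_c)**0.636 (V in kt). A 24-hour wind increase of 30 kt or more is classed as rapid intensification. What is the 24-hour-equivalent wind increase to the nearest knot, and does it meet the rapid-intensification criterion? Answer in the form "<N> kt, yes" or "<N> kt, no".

V₁: ΔP = 26, V ≈ 6.1 × 26^0.636 ≈ 48.45 kt.
V₂: ΔP = 41, V ≈ 6.1 × 41^0.636 ≈ 64.72 kt.
ΔV over 30 h = 16.27 kt → 24 h equivalent = 16.27 × 24/30 ≈ 13.02 kt.
13 kt < 30 kt ⇒ not rapid intensification.

13 kt, no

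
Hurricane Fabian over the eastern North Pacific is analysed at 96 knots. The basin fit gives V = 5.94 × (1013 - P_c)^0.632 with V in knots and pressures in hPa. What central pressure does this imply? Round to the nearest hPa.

931 hPa

ΔP = (V / 5.94)^(1/0.632) = (96/5.94)^1.582.
96/5.94 = 16.162; 16.162^1.582 ≈ 81.69 hPa.
P_c = 1013 − 81.69 = 931.31 ≈ 931 hPa.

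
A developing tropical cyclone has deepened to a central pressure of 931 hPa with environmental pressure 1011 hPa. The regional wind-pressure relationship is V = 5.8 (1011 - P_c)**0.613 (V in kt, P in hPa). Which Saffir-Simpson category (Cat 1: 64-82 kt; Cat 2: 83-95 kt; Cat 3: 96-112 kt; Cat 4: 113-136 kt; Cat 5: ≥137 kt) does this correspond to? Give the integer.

ΔP = 1011 − 931 = 80 hPa.
V ≈ 5.8 × 80^0.613 = 5.8 × 14.68 ≈ 85 kt.
85 kt falls in the Category 2 band.

2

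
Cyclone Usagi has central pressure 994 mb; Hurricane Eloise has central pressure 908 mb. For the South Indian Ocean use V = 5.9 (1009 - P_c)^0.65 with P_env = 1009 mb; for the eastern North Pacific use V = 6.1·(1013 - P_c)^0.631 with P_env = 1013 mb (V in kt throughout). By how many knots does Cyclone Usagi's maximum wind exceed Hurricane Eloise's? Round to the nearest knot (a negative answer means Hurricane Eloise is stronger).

Cyclone Usagi: ΔP = 15; V ≈ 5.9 × 15^0.65 ≈ 34.30 kt.
Hurricane Eloise: ΔP = 105; V ≈ 6.1 × 105^0.631 ≈ 115.00 kt.
Difference ≈ 34.30 − 115.00 = -80.70 → -81 kt.

-81 kt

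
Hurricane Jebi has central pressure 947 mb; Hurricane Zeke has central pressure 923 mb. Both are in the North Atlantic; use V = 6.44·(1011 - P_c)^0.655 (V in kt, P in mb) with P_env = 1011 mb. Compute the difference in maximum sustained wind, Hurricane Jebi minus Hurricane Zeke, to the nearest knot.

Hurricane Jebi: ΔP = 64; V ≈ 6.44 × 64^0.655 ≈ 98.16 kt.
Hurricane Zeke: ΔP = 88; V ≈ 6.44 × 88^0.655 ≈ 120.93 kt.
Difference ≈ 98.16 − 120.93 = -22.77 → -23 kt.

-23 kt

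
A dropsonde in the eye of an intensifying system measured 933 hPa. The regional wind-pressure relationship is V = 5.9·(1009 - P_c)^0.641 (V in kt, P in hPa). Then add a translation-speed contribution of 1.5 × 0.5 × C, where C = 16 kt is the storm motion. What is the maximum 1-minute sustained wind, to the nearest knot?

107 kt

ΔP = 1009 − 933 = 76 hPa.
76^0.641 ≈ 16.055.
V ≈ 5.9 × 16.055 ≈ 94.7 kt.
Translation term: 1.5 × 0.5 × 16 = 12 kt.
Corrected V ≈ 106.7 kt → 107 kt.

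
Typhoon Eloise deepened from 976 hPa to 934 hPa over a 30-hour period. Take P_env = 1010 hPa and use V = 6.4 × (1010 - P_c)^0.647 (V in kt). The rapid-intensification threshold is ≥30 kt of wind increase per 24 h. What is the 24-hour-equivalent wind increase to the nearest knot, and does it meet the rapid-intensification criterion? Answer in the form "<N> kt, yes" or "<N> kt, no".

V₁: ΔP = 34, V ≈ 6.4 × 34^0.647 ≈ 62.67 kt.
V₂: ΔP = 76, V ≈ 6.4 × 76^0.647 ≈ 105.45 kt.
ΔV over 30 h = 42.78 kt → 24 h equivalent = 42.78 × 24/30 ≈ 34.22 kt.
34 kt ≥ 30 kt ⇒ rapid intensification.

34 kt, yes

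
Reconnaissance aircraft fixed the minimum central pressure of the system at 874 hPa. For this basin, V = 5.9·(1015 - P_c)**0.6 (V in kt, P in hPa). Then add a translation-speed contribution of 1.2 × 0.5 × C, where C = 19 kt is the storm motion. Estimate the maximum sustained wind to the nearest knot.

ΔP = 1015 − 874 = 141 hPa.
141^0.6 ≈ 19.477.
V ≈ 5.9 × 19.477 ≈ 114.9 kt.
Translation term: 1.2 × 0.5 × 19 = 11.4 kt.
Corrected V ≈ 126.3 kt → 126 kt.

126 kt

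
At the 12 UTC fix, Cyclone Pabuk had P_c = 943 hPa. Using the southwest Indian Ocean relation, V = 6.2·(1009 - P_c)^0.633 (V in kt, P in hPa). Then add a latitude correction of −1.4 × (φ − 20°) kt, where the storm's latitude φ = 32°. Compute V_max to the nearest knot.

ΔP = 1009 − 943 = 66 hPa.
66^0.633 ≈ 14.183.
V ≈ 6.2 × 14.183 ≈ 87.9 kt.
Latitude correction: −1.4 × (32 − 20) = -16.8 kt.
Corrected V ≈ 71.1 kt → 71 kt.

71 kt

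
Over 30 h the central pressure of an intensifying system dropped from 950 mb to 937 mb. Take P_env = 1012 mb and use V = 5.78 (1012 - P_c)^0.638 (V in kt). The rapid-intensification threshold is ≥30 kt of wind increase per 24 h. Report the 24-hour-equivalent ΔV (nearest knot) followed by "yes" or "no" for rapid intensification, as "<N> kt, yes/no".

V₁: ΔP = 62, V ≈ 5.78 × 62^0.638 ≈ 80.44 kt.
V₂: ΔP = 75, V ≈ 5.78 × 75^0.638 ≈ 90.83 kt.
ΔV over 30 h = 10.39 kt → 24 h equivalent = 10.39 × 24/30 ≈ 8.31 kt.
8 kt < 30 kt ⇒ not rapid intensification.

8 kt, no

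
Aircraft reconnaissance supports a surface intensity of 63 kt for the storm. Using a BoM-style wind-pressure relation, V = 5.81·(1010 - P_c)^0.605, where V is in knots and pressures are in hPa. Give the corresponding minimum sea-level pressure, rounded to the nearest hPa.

959 hPa

ΔP = (V / 5.81)^(1/0.605) = (63/5.81)^1.653.
63/5.81 = 10.843; 10.843^1.653 ≈ 51.41 hPa.
P_c = 1010 − 51.41 = 958.59 ≈ 959 hPa.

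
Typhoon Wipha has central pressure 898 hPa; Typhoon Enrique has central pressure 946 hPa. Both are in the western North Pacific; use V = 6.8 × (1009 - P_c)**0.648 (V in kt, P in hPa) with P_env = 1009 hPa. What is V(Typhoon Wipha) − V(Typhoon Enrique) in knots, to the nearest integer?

Typhoon Wipha: ΔP = 111; V ≈ 6.8 × 111^0.648 ≈ 143.84 kt.
Typhoon Enrique: ΔP = 63; V ≈ 6.8 × 63^0.648 ≈ 99.65 kt.
Difference ≈ 143.84 − 99.65 = 44.19 → 44 kt.

44 kt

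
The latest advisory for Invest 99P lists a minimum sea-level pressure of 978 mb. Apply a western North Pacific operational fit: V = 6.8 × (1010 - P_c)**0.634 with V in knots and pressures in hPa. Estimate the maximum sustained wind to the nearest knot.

ΔP = 1010 − 978 = 32 mb.
32^0.634 ≈ 9.000.
V ≈ 6.8 × 9.000 ≈ 61.2 kt.

61 kt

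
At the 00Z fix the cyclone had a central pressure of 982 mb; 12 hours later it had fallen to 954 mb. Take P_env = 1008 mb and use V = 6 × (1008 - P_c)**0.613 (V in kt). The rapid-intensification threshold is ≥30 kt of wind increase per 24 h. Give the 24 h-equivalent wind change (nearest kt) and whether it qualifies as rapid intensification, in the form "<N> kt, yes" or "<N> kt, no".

50 kt, yes

V₁: ΔP = 26, V ≈ 6 × 26^0.613 ≈ 44.21 kt.
V₂: ΔP = 54, V ≈ 6 × 54^0.613 ≈ 69.20 kt.
ΔV over 12 h = 24.99 kt → 24 h equivalent = 24.99 × 24/12 ≈ 49.98 kt.
50 kt ≥ 30 kt ⇒ rapid intensification.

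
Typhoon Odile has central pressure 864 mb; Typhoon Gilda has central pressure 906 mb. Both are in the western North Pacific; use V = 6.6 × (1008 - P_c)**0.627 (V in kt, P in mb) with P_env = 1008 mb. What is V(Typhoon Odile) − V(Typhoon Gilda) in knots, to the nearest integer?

29 kt

Typhoon Odile: ΔP = 144; V ≈ 6.6 × 144^0.627 ≈ 148.88 kt.
Typhoon Gilda: ΔP = 102; V ≈ 6.6 × 102^0.627 ≈ 119.93 kt.
Difference ≈ 148.88 − 119.93 = 28.95 → 29 kt.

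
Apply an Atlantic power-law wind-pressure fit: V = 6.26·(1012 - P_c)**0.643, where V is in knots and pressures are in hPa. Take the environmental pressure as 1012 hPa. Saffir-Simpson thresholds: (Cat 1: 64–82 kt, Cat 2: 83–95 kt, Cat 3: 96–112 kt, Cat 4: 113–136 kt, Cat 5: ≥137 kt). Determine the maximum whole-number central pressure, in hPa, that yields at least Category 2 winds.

956 hPa

Category 2 begins at V = 83 kt.
Required ΔP = (83/6.26)^(1/0.643) = 13.259^1.555 ≈ 55.68 hPa.
P_c ≤ 1012 − 55.68 = 956.32, so the highest integer P_c is 956 hPa.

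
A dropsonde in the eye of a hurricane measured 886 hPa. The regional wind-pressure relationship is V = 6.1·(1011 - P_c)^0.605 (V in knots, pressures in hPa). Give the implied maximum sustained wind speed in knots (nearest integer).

ΔP = 1011 − 886 = 125 hPa.
125^0.605 ≈ 18.562.
V ≈ 6.1 × 18.562 ≈ 113.2 kt.

113 kt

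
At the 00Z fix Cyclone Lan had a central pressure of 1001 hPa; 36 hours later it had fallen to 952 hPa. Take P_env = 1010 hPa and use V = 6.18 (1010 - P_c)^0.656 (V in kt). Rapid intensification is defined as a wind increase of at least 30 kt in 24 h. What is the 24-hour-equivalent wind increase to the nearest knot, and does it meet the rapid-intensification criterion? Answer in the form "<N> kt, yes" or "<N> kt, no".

42 kt, yes

V₁: ΔP = 9, V ≈ 6.18 × 9^0.656 ≈ 26.12 kt.
V₂: ΔP = 58, V ≈ 6.18 × 58^0.656 ≈ 88.67 kt.
ΔV over 36 h = 62.55 kt → 24 h equivalent = 62.55 × 24/36 ≈ 41.70 kt.
42 kt ≥ 30 kt ⇒ rapid intensification.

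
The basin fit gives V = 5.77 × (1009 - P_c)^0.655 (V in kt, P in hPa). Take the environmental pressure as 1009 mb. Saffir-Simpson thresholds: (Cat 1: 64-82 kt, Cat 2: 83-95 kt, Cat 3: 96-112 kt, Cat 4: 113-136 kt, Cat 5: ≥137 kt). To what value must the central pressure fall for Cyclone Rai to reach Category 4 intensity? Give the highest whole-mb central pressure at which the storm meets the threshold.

915 mb

Category 4 begins at V = 113 kt.
Required ΔP = (113/5.77)^(1/0.655) = 19.584^1.527 ≈ 93.84 mb.
P_c ≤ 1009 − 93.84 = 915.16, so the highest integer P_c is 915 mb.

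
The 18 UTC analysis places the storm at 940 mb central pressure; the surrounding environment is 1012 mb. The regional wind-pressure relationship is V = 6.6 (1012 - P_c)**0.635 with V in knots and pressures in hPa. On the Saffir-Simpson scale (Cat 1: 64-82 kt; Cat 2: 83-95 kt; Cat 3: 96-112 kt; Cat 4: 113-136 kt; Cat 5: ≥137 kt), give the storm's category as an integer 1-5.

3

ΔP = 1012 − 940 = 72 mb.
V ≈ 6.6 × 72^0.635 = 6.6 × 15.11 ≈ 100 kt.
100 kt falls in the Category 3 band.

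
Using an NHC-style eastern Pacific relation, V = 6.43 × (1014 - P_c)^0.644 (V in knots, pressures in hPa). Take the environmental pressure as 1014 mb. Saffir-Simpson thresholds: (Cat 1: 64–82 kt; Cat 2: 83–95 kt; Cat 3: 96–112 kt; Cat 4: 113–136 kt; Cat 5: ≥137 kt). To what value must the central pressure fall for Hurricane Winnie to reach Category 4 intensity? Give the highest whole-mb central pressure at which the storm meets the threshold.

928 mb

Category 4 begins at V = 113 kt.
Required ΔP = (113/6.43)^(1/0.644) = 17.574^1.553 ≈ 85.71 mb.
P_c ≤ 1014 − 85.71 = 928.29, so the highest integer P_c is 928 mb.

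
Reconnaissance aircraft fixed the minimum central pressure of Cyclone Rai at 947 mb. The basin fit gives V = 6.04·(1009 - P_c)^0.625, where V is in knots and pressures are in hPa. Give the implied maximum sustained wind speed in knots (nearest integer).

ΔP = 1009 − 947 = 62 mb.
62^0.625 ≈ 13.190.
V ≈ 6.04 × 13.190 ≈ 79.7 kt.

80 kt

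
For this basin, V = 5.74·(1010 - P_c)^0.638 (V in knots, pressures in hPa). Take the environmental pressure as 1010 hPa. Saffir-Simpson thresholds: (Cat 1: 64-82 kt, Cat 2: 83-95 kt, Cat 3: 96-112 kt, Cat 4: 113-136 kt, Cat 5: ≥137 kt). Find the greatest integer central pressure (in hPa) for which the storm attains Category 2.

944 hPa

Category 2 begins at V = 83 kt.
Required ΔP = (83/5.74)^(1/0.638) = 14.460^1.567 ≈ 65.83 hPa.
P_c ≤ 1010 − 65.83 = 944.17, so the highest integer P_c is 944 hPa.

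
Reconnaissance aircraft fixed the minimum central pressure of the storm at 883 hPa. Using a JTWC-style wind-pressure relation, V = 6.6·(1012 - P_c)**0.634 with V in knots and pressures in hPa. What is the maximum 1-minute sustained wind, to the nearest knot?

144 kt

ΔP = 1012 − 883 = 129 hPa.
129^0.634 ≈ 21.783.
V ≈ 6.6 × 21.783 ≈ 143.8 kt.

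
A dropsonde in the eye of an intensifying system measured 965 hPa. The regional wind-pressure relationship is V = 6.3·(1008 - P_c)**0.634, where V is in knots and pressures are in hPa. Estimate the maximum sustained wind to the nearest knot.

68 kt

ΔP = 1008 − 965 = 43 hPa.
43^0.634 ≈ 10.855.
V ≈ 6.3 × 10.855 ≈ 68.4 kt.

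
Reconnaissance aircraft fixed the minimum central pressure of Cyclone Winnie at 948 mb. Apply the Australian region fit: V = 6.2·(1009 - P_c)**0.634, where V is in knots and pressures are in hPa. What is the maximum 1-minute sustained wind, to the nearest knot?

84 kt

ΔP = 1009 − 948 = 61 mb.
61^0.634 ≈ 13.549.
V ≈ 6.2 × 13.549 ≈ 84.0 kt.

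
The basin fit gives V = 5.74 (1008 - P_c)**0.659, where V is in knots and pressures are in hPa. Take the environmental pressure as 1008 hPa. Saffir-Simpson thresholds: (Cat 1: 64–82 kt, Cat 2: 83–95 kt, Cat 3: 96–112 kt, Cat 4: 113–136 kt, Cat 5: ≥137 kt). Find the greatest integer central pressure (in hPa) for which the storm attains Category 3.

Category 3 begins at V = 96 kt.
Required ΔP = (96/5.74)^(1/0.659) = 16.725^1.517 ≈ 71.84 hPa.
P_c ≤ 1008 − 71.84 = 936.16, so the highest integer P_c is 936 hPa.

936 hPa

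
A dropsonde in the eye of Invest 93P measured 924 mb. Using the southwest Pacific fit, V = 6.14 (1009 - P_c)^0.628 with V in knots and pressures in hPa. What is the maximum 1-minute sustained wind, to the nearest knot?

ΔP = 1009 − 924 = 85 mb.
85^0.628 ≈ 16.281.
V ≈ 6.14 × 16.281 ≈ 100.0 kt.

100 kt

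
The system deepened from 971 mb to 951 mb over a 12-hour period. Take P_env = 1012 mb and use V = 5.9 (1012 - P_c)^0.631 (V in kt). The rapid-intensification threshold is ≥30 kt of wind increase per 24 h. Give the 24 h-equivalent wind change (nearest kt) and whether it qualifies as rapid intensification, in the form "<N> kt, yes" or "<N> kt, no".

35 kt, yes

V₁: ΔP = 41, V ≈ 5.9 × 41^0.631 ≈ 61.45 kt.
V₂: ΔP = 61, V ≈ 5.9 × 61^0.631 ≈ 78.96 kt.
ΔV over 12 h = 17.51 kt → 24 h equivalent = 17.51 × 24/12 ≈ 35.02 kt.
35 kt ≥ 30 kt ⇒ rapid intensification.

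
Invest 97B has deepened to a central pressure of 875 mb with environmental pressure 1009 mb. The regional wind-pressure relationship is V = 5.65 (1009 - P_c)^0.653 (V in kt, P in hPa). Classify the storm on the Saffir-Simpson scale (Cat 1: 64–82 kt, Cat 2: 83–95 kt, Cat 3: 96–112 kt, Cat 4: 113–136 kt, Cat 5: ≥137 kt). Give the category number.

5

ΔP = 1009 − 875 = 134 mb.
V ≈ 5.65 × 134^0.653 = 5.65 × 24.49 ≈ 138 kt.
138 kt falls in the Category 5 band.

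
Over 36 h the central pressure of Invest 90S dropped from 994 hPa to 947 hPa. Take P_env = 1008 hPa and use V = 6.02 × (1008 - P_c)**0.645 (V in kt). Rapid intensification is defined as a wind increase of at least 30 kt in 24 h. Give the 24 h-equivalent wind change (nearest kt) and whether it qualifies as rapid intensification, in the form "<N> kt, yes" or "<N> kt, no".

35 kt, yes

V₁: ΔP = 14, V ≈ 6.02 × 14^0.645 ≈ 33.03 kt.
V₂: ΔP = 61, V ≈ 6.02 × 61^0.645 ≈ 85.34 kt.
ΔV over 36 h = 52.31 kt → 24 h equivalent = 52.31 × 24/36 ≈ 34.87 kt.
35 kt ≥ 30 kt ⇒ rapid intensification.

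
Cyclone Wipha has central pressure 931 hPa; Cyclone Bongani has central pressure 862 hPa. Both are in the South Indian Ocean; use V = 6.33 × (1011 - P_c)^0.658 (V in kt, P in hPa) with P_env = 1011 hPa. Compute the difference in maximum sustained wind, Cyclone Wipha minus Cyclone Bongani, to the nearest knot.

-57 kt

Cyclone Wipha: ΔP = 80; V ≈ 6.33 × 80^0.658 ≈ 113.15 kt.
Cyclone Bongani: ΔP = 149; V ≈ 6.33 × 149^0.658 ≈ 170.36 kt.
Difference ≈ 113.15 − 170.36 = -57.21 → -57 kt.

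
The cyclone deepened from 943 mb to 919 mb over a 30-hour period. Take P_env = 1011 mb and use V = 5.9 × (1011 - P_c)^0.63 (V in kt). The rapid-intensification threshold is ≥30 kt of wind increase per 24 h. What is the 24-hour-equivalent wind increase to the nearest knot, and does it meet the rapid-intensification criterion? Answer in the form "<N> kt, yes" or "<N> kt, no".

V₁: ΔP = 68, V ≈ 5.9 × 68^0.63 ≈ 84.20 kt.
V₂: ΔP = 92, V ≈ 5.9 × 92^0.63 ≈ 101.87 kt.
ΔV over 30 h = 17.67 kt → 24 h equivalent = 17.67 × 24/30 ≈ 14.14 kt.
14 kt < 30 kt ⇒ not rapid intensification.

14 kt, no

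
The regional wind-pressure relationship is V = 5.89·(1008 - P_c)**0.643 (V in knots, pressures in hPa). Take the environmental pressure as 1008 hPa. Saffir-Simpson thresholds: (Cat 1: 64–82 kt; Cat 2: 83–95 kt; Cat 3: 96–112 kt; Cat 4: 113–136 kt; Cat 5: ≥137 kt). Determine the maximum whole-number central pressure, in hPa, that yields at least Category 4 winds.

Category 4 begins at V = 113 kt.
Required ΔP = (113/5.89)^(1/0.643) = 19.185^1.555 ≈ 98.92 hPa.
P_c ≤ 1008 − 98.92 = 909.08, so the highest integer P_c is 909 hPa.

909 hPa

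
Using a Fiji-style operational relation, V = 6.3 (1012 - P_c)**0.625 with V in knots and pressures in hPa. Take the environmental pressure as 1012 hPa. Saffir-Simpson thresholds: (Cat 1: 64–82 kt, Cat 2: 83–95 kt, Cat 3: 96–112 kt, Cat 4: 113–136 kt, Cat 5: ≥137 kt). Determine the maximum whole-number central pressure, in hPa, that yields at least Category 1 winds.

Category 1 begins at V = 64 kt.
Required ΔP = (64/6.3)^(1/0.625) = 10.159^1.600 ≈ 40.83 hPa.
P_c ≤ 1012 − 40.83 = 971.17, so the highest integer P_c is 971 hPa.

971 hPa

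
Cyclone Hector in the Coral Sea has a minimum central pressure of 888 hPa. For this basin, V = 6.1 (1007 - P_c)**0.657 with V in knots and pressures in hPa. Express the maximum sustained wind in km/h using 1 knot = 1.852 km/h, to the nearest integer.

261 km/h

ΔP = 1007 − 888 = 119 hPa.
V ≈ 6.1 × 119^0.657 = 6.1 × 23.101 ≈ 140.917 kt.
140.917 × 1.852 ≈ 260.98 km/h → 261 km/h.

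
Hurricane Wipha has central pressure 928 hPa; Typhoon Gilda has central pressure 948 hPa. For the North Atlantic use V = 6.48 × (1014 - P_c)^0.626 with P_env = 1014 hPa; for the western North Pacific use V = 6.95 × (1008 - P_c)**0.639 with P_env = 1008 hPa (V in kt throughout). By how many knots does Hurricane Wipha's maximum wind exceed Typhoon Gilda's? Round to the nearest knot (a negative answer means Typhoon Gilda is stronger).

10 kt

Hurricane Wipha: ΔP = 86; V ≈ 6.48 × 86^0.626 ≈ 105.33 kt.
Typhoon Gilda: ΔP = 60; V ≈ 6.95 × 60^0.639 ≈ 95.11 kt.
Difference ≈ 105.33 − 95.11 = 10.22 → 10 kt.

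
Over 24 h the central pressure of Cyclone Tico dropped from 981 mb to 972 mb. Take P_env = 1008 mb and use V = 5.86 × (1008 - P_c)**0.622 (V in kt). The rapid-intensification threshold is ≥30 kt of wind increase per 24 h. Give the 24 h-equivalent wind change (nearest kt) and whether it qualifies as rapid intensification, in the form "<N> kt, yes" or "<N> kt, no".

9 kt, no

V₁: ΔP = 27, V ≈ 5.86 × 27^0.622 ≈ 45.52 kt.
V₂: ΔP = 36, V ≈ 5.86 × 36^0.622 ≈ 54.44 kt.
ΔV over 24 h = 8.92 kt → 24 h equivalent = 8.92 × 24/24 ≈ 8.92 kt.
9 kt < 30 kt ⇒ not rapid intensification.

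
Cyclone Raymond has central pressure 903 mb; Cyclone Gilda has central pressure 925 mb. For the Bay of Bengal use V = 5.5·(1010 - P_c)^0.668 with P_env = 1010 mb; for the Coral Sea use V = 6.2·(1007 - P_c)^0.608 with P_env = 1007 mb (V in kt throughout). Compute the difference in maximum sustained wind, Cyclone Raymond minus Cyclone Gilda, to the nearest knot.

34 kt

Cyclone Raymond: ΔP = 107; V ≈ 5.5 × 107^0.668 ≈ 124.74 kt.
Cyclone Gilda: ΔP = 82; V ≈ 6.2 × 82^0.608 ≈ 90.36 kt.
Difference ≈ 124.74 − 90.36 = 34.38 → 34 kt.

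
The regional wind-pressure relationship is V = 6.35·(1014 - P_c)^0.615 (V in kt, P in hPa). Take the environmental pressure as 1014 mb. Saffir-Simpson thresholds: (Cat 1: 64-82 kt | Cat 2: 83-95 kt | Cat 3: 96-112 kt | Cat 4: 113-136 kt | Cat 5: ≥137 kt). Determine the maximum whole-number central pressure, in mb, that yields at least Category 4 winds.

906 mb

Category 4 begins at V = 113 kt.
Required ΔP = (113/6.35)^(1/0.615) = 17.795^1.626 ≈ 107.90 mb.
P_c ≤ 1014 − 107.90 = 906.10, so the highest integer P_c is 906 mb.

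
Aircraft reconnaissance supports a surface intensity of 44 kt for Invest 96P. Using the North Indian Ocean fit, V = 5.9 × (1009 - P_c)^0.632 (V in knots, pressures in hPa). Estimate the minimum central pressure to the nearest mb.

985 mb

ΔP = (V / 5.9)^(1/0.632) = (44/5.9)^1.582.
44/5.9 = 7.458; 7.458^1.582 ≈ 24.03 mb.
P_c = 1009 − 24.03 = 984.97 ≈ 985 mb.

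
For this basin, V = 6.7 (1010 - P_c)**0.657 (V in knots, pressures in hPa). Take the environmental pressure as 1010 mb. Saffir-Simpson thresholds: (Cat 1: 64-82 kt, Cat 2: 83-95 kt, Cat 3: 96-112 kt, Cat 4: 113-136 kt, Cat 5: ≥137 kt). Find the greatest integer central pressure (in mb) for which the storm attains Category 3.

952 mb

Category 3 begins at V = 96 kt.
Required ΔP = (96/6.7)^(1/0.657) = 14.328^1.522 ≈ 57.52 mb.
P_c ≤ 1010 − 57.52 = 952.48, so the highest integer P_c is 952 mb.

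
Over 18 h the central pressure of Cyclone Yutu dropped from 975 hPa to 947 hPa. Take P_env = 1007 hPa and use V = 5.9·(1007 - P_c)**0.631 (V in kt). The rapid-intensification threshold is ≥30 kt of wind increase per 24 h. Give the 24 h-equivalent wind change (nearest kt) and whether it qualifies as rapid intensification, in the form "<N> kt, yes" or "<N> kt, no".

V₁: ΔP = 32, V ≈ 5.9 × 32^0.631 ≈ 52.55 kt.
V₂: ΔP = 60, V ≈ 5.9 × 60^0.631 ≈ 78.14 kt.
ΔV over 18 h = 25.59 kt → 24 h equivalent = 25.59 × 24/18 ≈ 34.12 kt.
34 kt ≥ 30 kt ⇒ rapid intensification.

34 kt, yes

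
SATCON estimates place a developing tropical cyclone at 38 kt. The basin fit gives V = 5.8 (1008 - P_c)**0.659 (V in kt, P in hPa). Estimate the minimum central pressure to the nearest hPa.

991 hPa

ΔP = (V / 5.8)^(1/0.659) = (38/5.8)^1.517.
38/5.8 = 6.552; 6.552^1.517 ≈ 17.33 hPa.
P_c = 1008 − 17.33 = 990.67 ≈ 991 hPa.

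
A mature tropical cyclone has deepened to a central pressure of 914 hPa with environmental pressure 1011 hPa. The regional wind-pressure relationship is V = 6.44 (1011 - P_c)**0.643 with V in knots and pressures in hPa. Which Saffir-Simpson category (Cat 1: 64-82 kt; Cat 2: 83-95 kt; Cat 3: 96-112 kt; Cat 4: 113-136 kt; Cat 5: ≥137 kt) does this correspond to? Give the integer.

ΔP = 1011 − 914 = 97 hPa.
V ≈ 6.44 × 97^0.643 = 6.44 × 18.94 ≈ 122 kt.
122 kt falls in the Category 4 band.

4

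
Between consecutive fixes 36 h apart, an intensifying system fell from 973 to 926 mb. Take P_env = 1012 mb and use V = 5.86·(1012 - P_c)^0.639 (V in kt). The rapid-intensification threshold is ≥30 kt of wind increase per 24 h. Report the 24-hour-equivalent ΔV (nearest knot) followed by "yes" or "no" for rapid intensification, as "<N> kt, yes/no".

V₁: ΔP = 39, V ≈ 5.86 × 39^0.639 ≈ 60.90 kt.
V₂: ΔP = 86, V ≈ 5.86 × 86^0.639 ≈ 100.94 kt.
ΔV over 36 h = 40.04 kt → 24 h equivalent = 40.04 × 24/36 ≈ 26.69 kt.
27 kt < 30 kt ⇒ not rapid intensification.

27 kt, no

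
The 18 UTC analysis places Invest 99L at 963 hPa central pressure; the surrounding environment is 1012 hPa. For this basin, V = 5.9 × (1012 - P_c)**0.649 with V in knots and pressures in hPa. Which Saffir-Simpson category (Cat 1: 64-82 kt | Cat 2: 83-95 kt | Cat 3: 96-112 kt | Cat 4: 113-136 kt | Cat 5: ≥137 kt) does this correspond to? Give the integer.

1

ΔP = 1012 − 963 = 49 hPa.
V ≈ 5.9 × 49^0.649 = 5.9 × 12.50 ≈ 74 kt.
74 kt falls in the Category 1 band.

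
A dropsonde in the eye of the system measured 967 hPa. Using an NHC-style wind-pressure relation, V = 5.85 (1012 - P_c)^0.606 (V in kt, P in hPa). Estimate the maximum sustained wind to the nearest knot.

59 kt

ΔP = 1012 − 967 = 45 hPa.
45^0.606 ≈ 10.043.
V ≈ 5.85 × 10.043 ≈ 58.7 kt.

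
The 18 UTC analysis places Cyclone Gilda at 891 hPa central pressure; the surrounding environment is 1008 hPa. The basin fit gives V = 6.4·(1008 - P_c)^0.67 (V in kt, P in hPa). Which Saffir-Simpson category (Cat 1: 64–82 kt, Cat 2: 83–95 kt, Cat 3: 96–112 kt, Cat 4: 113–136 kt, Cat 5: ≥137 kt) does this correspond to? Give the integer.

5

ΔP = 1008 − 891 = 117 hPa.
V ≈ 6.4 × 117^0.67 = 6.4 × 24.30 ≈ 156 kt.
156 kt falls in the Category 5 band.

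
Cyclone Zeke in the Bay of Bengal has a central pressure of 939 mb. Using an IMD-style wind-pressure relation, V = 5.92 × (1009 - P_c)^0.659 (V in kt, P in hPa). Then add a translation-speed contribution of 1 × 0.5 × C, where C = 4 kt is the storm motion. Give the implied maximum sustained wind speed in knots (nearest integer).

99 kt

ΔP = 1009 − 939 = 70 mb.
70^0.659 ≈ 16.441.
V ≈ 5.92 × 16.441 ≈ 97.3 kt.
Translation term: 1 × 0.5 × 4 = 2 kt.
Corrected V ≈ 99.3 kt → 99 kt.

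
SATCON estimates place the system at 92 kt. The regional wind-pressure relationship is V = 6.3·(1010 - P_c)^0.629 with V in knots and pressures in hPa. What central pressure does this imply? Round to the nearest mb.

939 mb

ΔP = (V / 6.3)^(1/0.629) = (92/6.3)^1.590.
92/6.3 = 14.603; 14.603^1.590 ≈ 71.00 mb.
P_c = 1010 − 71.00 = 939.00 ≈ 939 mb.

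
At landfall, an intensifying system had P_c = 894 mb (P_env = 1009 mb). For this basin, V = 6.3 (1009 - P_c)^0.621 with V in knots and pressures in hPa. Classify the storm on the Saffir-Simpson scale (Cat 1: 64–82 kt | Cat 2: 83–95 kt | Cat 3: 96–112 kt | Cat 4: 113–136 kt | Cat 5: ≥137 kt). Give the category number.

ΔP = 1009 − 894 = 115 mb.
V ≈ 6.3 × 115^0.621 = 6.3 × 19.04 ≈ 120 kt.
120 kt falls in the Category 4 band.

4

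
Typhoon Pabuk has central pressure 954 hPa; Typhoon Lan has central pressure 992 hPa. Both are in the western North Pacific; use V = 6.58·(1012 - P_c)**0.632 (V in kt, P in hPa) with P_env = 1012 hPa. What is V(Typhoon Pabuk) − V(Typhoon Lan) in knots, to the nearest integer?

42 kt

Typhoon Pabuk: ΔP = 58; V ≈ 6.58 × 58^0.632 ≈ 85.65 kt.
Typhoon Lan: ΔP = 20; V ≈ 6.58 × 20^0.632 ≈ 43.70 kt.
Difference ≈ 85.65 − 43.70 = 41.95 → 42 kt.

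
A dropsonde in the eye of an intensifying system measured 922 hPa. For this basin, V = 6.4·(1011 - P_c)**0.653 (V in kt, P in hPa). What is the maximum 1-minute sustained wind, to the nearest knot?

120 kt

ΔP = 1011 − 922 = 89 hPa.
89^0.653 ≈ 18.748.
V ≈ 6.4 × 18.748 ≈ 120.0 kt.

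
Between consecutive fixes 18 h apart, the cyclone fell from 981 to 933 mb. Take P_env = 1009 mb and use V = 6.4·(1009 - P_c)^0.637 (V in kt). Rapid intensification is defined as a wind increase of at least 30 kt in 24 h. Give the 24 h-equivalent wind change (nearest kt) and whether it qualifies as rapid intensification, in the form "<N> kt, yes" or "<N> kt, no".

63 kt, yes

V₁: ΔP = 28, V ≈ 6.4 × 28^0.637 ≈ 53.46 kt.
V₂: ΔP = 76, V ≈ 6.4 × 76^0.637 ≈ 100.99 kt.
ΔV over 18 h = 47.53 kt → 24 h equivalent = 47.53 × 24/18 ≈ 63.37 kt.
63 kt ≥ 30 kt ⇒ rapid intensification.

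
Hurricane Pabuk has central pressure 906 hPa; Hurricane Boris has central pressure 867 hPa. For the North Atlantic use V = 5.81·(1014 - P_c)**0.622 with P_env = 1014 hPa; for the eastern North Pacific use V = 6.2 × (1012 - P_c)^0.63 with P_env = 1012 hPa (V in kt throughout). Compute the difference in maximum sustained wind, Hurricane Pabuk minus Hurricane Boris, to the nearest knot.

Hurricane Pabuk: ΔP = 108; V ≈ 5.81 × 108^0.622 ≈ 106.90 kt.
Hurricane Boris: ΔP = 145; V ≈ 6.2 × 145^0.63 ≈ 142.58 kt.
Difference ≈ 106.90 − 142.58 = -35.68 → -36 kt.

-36 kt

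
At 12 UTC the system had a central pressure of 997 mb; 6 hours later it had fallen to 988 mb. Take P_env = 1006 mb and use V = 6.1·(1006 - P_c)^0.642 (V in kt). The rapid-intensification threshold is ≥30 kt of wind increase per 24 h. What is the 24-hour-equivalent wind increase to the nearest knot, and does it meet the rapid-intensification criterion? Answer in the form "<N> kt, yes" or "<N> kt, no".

V₁: ΔP = 9, V ≈ 6.1 × 9^0.642 ≈ 25.00 kt.
V₂: ΔP = 18, V ≈ 6.1 × 18^0.642 ≈ 39.01 kt.
ΔV over 6 h = 14.01 kt → 24 h equivalent = 14.01 × 24/6 ≈ 56.04 kt.
56 kt ≥ 30 kt ⇒ rapid intensification.

56 kt, yes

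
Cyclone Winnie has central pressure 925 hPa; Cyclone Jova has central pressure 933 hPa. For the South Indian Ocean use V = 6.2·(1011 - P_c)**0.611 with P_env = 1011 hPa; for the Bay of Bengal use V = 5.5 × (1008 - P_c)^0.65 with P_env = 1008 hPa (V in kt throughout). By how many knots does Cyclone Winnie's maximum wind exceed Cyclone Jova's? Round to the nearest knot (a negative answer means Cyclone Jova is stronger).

Cyclone Winnie: ΔP = 86; V ≈ 6.2 × 86^0.611 ≈ 94.27 kt.
Cyclone Jova: ΔP = 75; V ≈ 5.5 × 75^0.65 ≈ 91.02 kt.
Difference ≈ 94.27 − 91.02 = 3.25 → 3 kt.

3 kt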